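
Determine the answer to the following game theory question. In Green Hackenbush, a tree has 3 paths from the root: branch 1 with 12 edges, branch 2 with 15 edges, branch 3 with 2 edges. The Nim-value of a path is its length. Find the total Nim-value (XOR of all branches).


The tree has 3 branches from the ground vertex.
In Green Hackenbush, the Nim-value of a simple path of length k is k.
Branch 1: length 12, Nim-value = 12
Branch 2: length 15, Nim-value = 15
Branch 3: length 2, Nim-value = 2
Total Nim-value = XOR of all branch values:
0 XOR 12 = 12
12 XOR 15 = 3
3 XOR 2 = 1
Nim-value of the tree = 1

1


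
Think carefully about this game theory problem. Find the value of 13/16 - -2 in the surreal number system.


x = 13/16, y = -2
Converting to common denominator: 16
x = 13/16, y = -32/16
x - y = 13/16 - -2 = 45/16

45/16


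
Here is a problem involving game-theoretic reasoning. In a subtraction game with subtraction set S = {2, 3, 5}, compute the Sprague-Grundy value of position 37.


The subtraction set is S = {2, 3, 5}.
G(k) = mex{ G(k - s) : s in S, s <= k }. We compute iteratively: G(0) = 0.
G(1) = mex({}) = 0
G(2) = mex({0}) = 1
G(3) = mex({0}) = 1
G(4) = mex({0, 1}) = 2
G(5) = mex({0, 1}) = 2
G(6) = mex({0, 1, 2}) = 3
G(7) = mex({1, 2}) = 0
G(8) = mex({1, 2, 3}) = 0
G(9) = mex({0, 2, 3}) = 1
G(10) = mex({0, 2}) = 1
G(11) = mex({0, 1, 3}) = 2
Observe that G(7)..G(11) = 0, 0, 1, 1, 2 repeats G(0)..G(4) = 0, 0, 1, 1, 2.
For k >= max(S) = 5, G(k) is determined by the previous 5 values G(k-5)..G(k-1); a window of 5 consecutive values has recurred shifted by 7, so by induction G(k + 7) = G(k) for all k >= 0: the sequence is periodic from the start with period 7.
One period: G(0..6) = 0, 0, 1, 1, 2, 2, 3.
37 mod 7 = 2, so G(37) = G(2) = 1.

1


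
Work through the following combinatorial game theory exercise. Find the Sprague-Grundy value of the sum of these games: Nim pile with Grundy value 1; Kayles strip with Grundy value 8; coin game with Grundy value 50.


By the Sprague-Grundy theorem, the Grundy value of a sum of games is the XOR of individual Grundy values.
Nim pile: Grundy value = 1. Running XOR: 0 XOR 1 = 1
Kayles strip: Grundy value = 8. Running XOR: 1 XOR 8 = 9
coin game: Grundy value = 50. Running XOR: 9 XOR 50 = 59
The combined Grundy value is 59.

59


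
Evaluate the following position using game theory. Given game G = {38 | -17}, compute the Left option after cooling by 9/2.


Original game: {38 | -17} (a switch {a | b} with a > b).
Cooling by t (for t below the temperature (a - b)/2 = 55/2) taxes each move by t: {a | b} cooled by t is {a - t | b + t}.
Cooling amount: t = 9/2
Cooled Left option: 38 - 9/2 = 67/2
Cooled Right option: -17 + 9/2 = -25/2
Cooled game: {67/2 | -25/2}
Left option = 67/2

67/2


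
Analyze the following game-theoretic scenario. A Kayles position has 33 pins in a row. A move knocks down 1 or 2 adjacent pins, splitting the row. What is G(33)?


Kayles: a move removes 1 or 2 adjacent pins from a contiguous row.
Removing pins from a row of k leaves two independent rows (a, b) with a + b = k - 1 (one pin) or a + b = k - 2 (two pins); an end removal gives a = 0.
By Sprague-Grundy, G(k) = mex{ G(a) XOR G(b) } over all these splits. G(0) = 0.
G(1): splits (0,0):0^0=0 -> mex({0}) = 1
G(2): splits (0,1):0^1=1 (0,0):0^0=0 -> mex({0, 1}) = 2
G(3): splits (0,2):0^2=2 (1,1):1^1=0 (0,1):0^1=1 -> mex({0, 1, 2}) = 3
G(4): splits (0,3):0^3=3 (1,2):1^2=3 (0,2):0^2=2 (1,1):1^1=0 -> mex({0, 2, 3}) = 1
G(5): splits (0,4):0^1=1 (1,3):1^3=2 (2,2):2^2=0 (0,3):0^3=3 (1,2):1^2=3 -> mex({0, 1, 2, 3}) = 4
G(6) = mex({0, 1, 2, 4}) = 3
G(7) = mex({0, 1, 3, 4, 5}) = 2
G(8) = mex({0, 2, 3, 5, 6}) = 1
G(9) = mex({0, 1, 2, 3, 6, 7}) = 4
G(10) = mex({0, 1, 3, 4, 5, 7}) = 2
G(11) = mex({0, 1, 2, 3, 4, 5}) = 6
G(12) = mex({0, 1, 2, 3, 5, 6, 7}) = 4
G(13) = mex({0, 2, 3, 4, 6, 7}) = 1
G(14) = mex({0, 1, 4, 5, 6, 7}) = 2
G(15) = mex({0, 1, 2, 3, 4, 5, 6}) = 7
G(16) = mex({0, 2, 3, 5, 6, 7}) = 1
G(17) = mex({0, 1, 2, 3, 5, 6, 7}) = 4
G(18) = mex({0, 1, 2, 4, 5, 6}) = 3
G(19) = mex({0, 1, 3, 4, 5, 7}) = 2
G(20) = mex({0, 2, 3, 4, 5, 6, 7}) = 1
G(21) = mex({0, 1, 2, 3, 5, 6, 7}) = 4
G(22) = mex({0, 1, 2, 3, 4, 5, 7}) = 6
G(23) = mex({0, 1, 2, 3, 4, 5, 6}) = 7
G(24) = mex({0, 1, 2, 3, 5, 6, 7}) = 4
G(25) = mex({0, 2, 3, 4, 6, 7}) = 1
G(26) = mex({0, 1, 3, 4, 5, 6, 7}) = 2
G(27) = mex({0, 1, 2, 3, 4, 5, 6, 7}) = 8
G(28) = mex({0, 1, 2, 3, 4, 6, 7, 8}) = 5
G(29) = mex({0, 1, 2, 3, 5, 6, 7, 8, 9}) = 4
G(30) = mex({0, 1, 2, 3, 4, 5, 6, 9, 10}) = 7
G(31) = mex({0, 1, 3, 4, 5, 7, 10, 11}) = 2
G(32) = mex({0, 2, 3, 4, 5, 6, 7, 9, 11}) = 1
G(33) = mex({0, 1, 2, 3, 4, 5, 6, 7, 9, 12}) = 8
Therefore G(33) = 8.

8


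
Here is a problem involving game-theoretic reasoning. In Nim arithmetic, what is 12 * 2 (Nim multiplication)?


Nim multiplication is bilinear over XOR: (u XOR v) * w = (u*w) XOR (v*w).
So we split each operand into its bit components and XOR the pairwise Nim products.
12 = 4 + 8 (as XOR of powers of 2).
2 = 2 (as XOR of powers of 2).
Using the standard Nim-product table on single bits:
  2*2 = 3,   2*4 = 8,   2*8 = 12,
  4*4 = 6,   4*8 = 11,  8*8 = 13,
and  1*x = x (identity), k*l = l*k (commutative).
Pairwise Nim products:
  4 * 2 = 8
  8 * 2 = 12
XOR them: 8 XOR 12 = 4.
Result: 12 * 2 = 4 (in Nim).

4


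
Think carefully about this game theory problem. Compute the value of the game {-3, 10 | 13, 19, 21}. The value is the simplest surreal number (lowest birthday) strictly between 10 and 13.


Left options: {-3, 10}, max = 10
Right options: {13, 19, 21}, min = 13
All options are numbers and max(Left) < min(Right), so by the simplicity theorem the value is the simplest (earliest-born) number strictly between 10 and 13.
Integers 11 through 12 all lie strictly between 10 and 13.
Among integers, the simplest (lowest birthday = smallest |n|; 0 is born on day 0, +-n on day n) is 11.
No non-integer in the interval can be simpler: if x is a non-integer in the interval, then floor(x) or ceil(x) also lies in the interval (the interval contains an integer), and both are proper prefixes of x's sign expansion, i.e. born earlier. So the game value is 11.
Game value = 11

11


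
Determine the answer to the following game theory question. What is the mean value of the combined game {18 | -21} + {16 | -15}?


G1 = {18 | -21}, G2 = {16 | -15}
Each is a switch {a | b} with numbers a > b; its mean value is (a + b)/2, and mean value is additive over game sums: m(G1 + G2) = m(G1) + m(G2).
Mean of G1 = (18 + (-21))/2 = -3/2 = -3/2
Mean of G2 = (16 + (-15))/2 = 1/2 = 1/2
Mean of G1 + G2 = -3/2 + 1/2 = -1

-1


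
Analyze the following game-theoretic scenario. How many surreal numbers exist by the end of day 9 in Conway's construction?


Day 0: {|} = 0 is born. Count = 1.
Day n: the number of surreal numbers born by day n is 2^(n+1) - 1.
By day 0: 2^1 - 1 = 1
By day 1: 2^2 - 1 = 3
By day 2: 2^3 - 1 = 7
By day 3: 2^4 - 1 = 15
By day 4: 2^5 - 1 = 31
By day 5: 2^6 - 1 = 63
By day 6: 2^7 - 1 = 127
By day 7: 2^8 - 1 = 255
By day 8: 2^9 - 1 = 511
By day 9: 2^10 - 1 = 1023
By day 9: 1023 surreal numbers.

1023


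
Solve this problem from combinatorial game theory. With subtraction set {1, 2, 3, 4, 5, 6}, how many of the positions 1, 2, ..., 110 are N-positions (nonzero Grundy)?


Subtraction set S = {1, 2, 3, 4, 5, 6}, so G(n) = n mod 7.
G(n) = 0 when n is a multiple of 7.
Multiples of 7 in [1, 110]: 15
N-positions (nonzero Grundy) = 110 - 15 = 95

95


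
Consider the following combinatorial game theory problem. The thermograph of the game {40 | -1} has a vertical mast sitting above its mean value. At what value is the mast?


Game = {40 | -1}, a switch {a | b} with numbers a > b.
Its thermograph has left wall a - t and right wall b + t, which meet at t = (a - b)/2, where both equal (a + b)/2. So the mast (mean value) is at (a + b)/2.
Mean = (40 + (-1))/2 = 39/2 = 39/2

39/2


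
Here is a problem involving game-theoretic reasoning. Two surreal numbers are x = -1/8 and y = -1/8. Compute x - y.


x = -1/8, y = -1/8
Converting to common denominator: 8
x = -1/8, y = -1/8
x - y = -1/8 - -1/8 = 0

0


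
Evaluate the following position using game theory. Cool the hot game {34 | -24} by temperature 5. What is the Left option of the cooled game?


Original game: {34 | -24} (a switch {a | b} with a > b).
Cooling by t (for t below the temperature (a - b)/2 = 29) taxes each move by t: {a | b} cooled by t is {a - t | b + t}.
Cooling amount: t = 5
Cooled Left option: 34 - 5 = 29
Cooled Right option: -24 + 5 = -19
Cooled game: {29 | -19}
Left option = 29

29


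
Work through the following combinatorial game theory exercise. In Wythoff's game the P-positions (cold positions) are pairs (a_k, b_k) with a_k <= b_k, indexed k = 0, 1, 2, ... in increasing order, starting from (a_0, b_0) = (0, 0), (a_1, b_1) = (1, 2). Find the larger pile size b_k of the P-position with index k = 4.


By Wythoff's theorem, a_k = floor(k * phi) and b_k = floor(k * phi^2) = a_k + k, where phi = (1 + sqrt(5))/2 is the golden ratio.
phi = (1 + sqrt(5))/2 = 1.618034
phi^2 = phi + 1 = 2.618034
k = 4
k * phi^2 = 4 * 2.618034 = 10.472136
b_4 = floor(k * phi^2) = 10 (check: a_4 + k = 6 + 4 = 10)

10


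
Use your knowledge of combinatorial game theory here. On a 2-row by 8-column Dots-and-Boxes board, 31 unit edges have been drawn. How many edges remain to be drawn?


Grid: 2 x 8 boxes, i.e. 3 rows and 9 columns of dots.
Horizontal edges: (rows + 1) * cols = 3 * 8 = 24
Vertical edges: rows * (cols + 1) = 2 * 9 = 18
Total edges: 24 + 18 = 42
Edges drawn: 31
Remaining: 42 - 31 = 11

11


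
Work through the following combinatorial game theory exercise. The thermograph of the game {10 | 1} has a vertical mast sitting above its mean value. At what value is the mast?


Game = {10 | 1}, a switch {a | b} with numbers a > b.
Its thermograph has left wall a - t and right wall b + t, which meet at t = (a - b)/2, where both equal (a + b)/2. So the mast (mean value) is at (a + b)/2.
Mean = (10 + (1))/2 = 11/2 = 11/2

11/2


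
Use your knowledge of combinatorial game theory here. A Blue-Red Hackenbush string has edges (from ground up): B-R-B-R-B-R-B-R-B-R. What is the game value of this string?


Edges (from ground): B-R-B-R-B-R-B-R-B-R
By Berlekamp's sign-expansion rule, a Blue-Red Hackenbush stalk has the value of the surreal number whose sign sequence is the edge sequence with B -> + and R -> -.
Sign sequence: +-+-+-+-+-
Trace the sign expansion in the surreal number tree, starting from 0:
Edge 1: B (sign +) -> bounds (0, +inf), value = 1
Edge 2: R (sign -) -> bounds (0, 1), value = 1/2
Edge 3: B (sign +) -> bounds (1/2, 1), value = 3/4
Edge 4: R (sign -) -> bounds (1/2, 3/4), value = 5/8
Edge 5: B (sign +) -> bounds (5/8, 3/4), value = 11/16
Edge 6: R (sign -) -> bounds (5/8, 11/16), value = 21/32
Edge 7: B (sign +) -> bounds (21/32, 11/16), value = 43/64
Edge 8: R (sign -) -> bounds (21/32, 43/64), value = 85/128
Edge 9: B (sign +) -> bounds (85/128, 43/64), value = 171/256
Edge 10: R (sign -) -> bounds (85/128, 171/256), value = 341/512
Game value = 341/512

341/512


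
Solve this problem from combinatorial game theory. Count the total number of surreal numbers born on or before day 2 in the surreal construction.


Day 0: {|} = 0 is born. Count = 1.
Day n: the number of surreal numbers born by day n is 2^(n+1) - 1.
By day 0: 2^1 - 1 = 1
By day 1: 2^2 - 1 = 3
By day 2: 2^3 - 1 = 7
By day 2: 7 surreal numbers.

7


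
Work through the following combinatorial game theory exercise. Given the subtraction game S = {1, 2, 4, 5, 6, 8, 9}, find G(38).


The subtraction set is S = {1, 2, 4, 5, 6, 8, 9}.
G(k) = mex{ G(k - s) : s in S, s <= k }. We compute iteratively: G(0) = 0.
G(1) = mex({0}) = 1
G(2) = mex({0, 1}) = 2
G(3) = mex({1, 2}) = 0
G(4) = mex({0, 2}) = 1
G(5) = mex({0, 1}) = 2
G(6) = mex({0, 1, 2}) = 3
G(7) = mex({0, 1, 2, 3}) = 4
G(8) = mex({0, 1, 2, 3, 4}) = 5
G(9) = mex({0, 1, 2, 4, 5}) = 3
G(10) = mex({1, 2, 3, 5}) = 0
G(11) = mex({0, 2, 3, 4}) = 1
G(12) = mex({0, 1, 3, 4, 5}) = 2
G(13) = mex({1, 2, 3, 4, 5}) = 0
G(14) = mex({0, 2, 3, 5}) = 1
G(15) = mex({0, 1, 3, 4}) = 2
G(16) = mex({0, 1, 2, 4, 5}) = 3
G(17) = mex({0, 1, 2, 3, 5}) = 4
G(18) = mex({0, 1, 2, 3, 4}) = 5
Observe that G(10)..G(18) = 0, 1, 2, 0, 1, 2, 3, 4, 5 repeats G(0)..G(8) = 0, 1, 2, 0, 1, 2, 3, 4, 5.
For k >= max(S) = 9, G(k) is determined by the previous 9 values G(k-9)..G(k-1); a window of 9 consecutive values has recurred shifted by 10, so by induction G(k + 10) = G(k) for all k >= 0: the sequence is periodic from the start with period 10.
One period: G(0..9) = 0, 1, 2, 0, 1, 2, 3, 4, 5, 3.
38 mod 10 = 8, so G(38) = G(8) = 5.

5


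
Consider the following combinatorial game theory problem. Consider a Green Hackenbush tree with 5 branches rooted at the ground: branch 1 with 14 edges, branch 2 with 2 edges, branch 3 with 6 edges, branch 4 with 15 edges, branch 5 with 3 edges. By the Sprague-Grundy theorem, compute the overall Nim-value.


The tree has 5 branches from the ground vertex.
In Green Hackenbush, the Nim-value of a simple path of length k is k.
Branch 1: length 14, Nim-value = 14
Branch 2: length 2, Nim-value = 2
Branch 3: length 6, Nim-value = 6
Branch 4: length 15, Nim-value = 15
Branch 5: length 3, Nim-value = 3
Total Nim-value = XOR of all branch values:
0 XOR 14 = 14
14 XOR 2 = 12
12 XOR 6 = 10
10 XOR 15 = 5
5 XOR 3 = 6
Nim-value of the tree = 6

6


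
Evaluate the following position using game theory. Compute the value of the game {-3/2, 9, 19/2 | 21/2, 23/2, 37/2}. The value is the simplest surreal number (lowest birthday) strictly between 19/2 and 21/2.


Left options: {-3/2, 9, 19/2}, max = 19/2
Right options: {21/2, 23/2, 37/2}, min = 21/2
All options are numbers and max(Left) < min(Right), so by the simplicity theorem the value is the simplest (earliest-born) number strictly between 19/2 and 21/2.
The only integer strictly between 19/2 and 21/2 is 10.
No non-integer in the interval can be simpler: if x is a non-integer in the interval, then floor(x) or ceil(x) also lies in the interval (the interval contains an integer), and both are proper prefixes of x's sign expansion, i.e. born earlier. So the game value is 10.
Game value = 10

10


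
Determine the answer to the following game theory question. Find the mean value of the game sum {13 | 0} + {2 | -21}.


G1 = {13 | 0}, G2 = {2 | -21}
Each is a switch {a | b} with numbers a > b; its mean value is (a + b)/2, and mean value is additive over game sums: m(G1 + G2) = m(G1) + m(G2).
Mean of G1 = (13 + (0))/2 = 13/2 = 13/2
Mean of G2 = (2 + (-21))/2 = -19/2 = -19/2
Mean of G1 + G2 = 13/2 + -19/2 = -3

-3


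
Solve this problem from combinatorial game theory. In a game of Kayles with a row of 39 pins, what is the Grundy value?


Kayles: a move removes 1 or 2 adjacent pins from a contiguous row.
Removing pins from a row of k leaves two independent rows (a, b) with a + b = k - 1 (one pin) or a + b = k - 2 (two pins); an end removal gives a = 0.
By Sprague-Grundy, G(k) = mex{ G(a) XOR G(b) } over all these splits. G(0) = 0.
G(1): splits (0,0):0^0=0 -> mex({0}) = 1
G(2): splits (0,1):0^1=1 (0,0):0^0=0 -> mex({0, 1}) = 2
G(3): splits (0,2):0^2=2 (1,1):1^1=0 (0,1):0^1=1 -> mex({0, 1, 2}) = 3
G(4): splits (0,3):0^3=3 (1,2):1^2=3 (0,2):0^2=2 (1,1):1^1=0 -> mex({0, 2, 3}) = 1
G(5): splits (0,4):0^1=1 (1,3):1^3=2 (2,2):2^2=0 (0,3):0^3=3 (1,2):1^2=3 -> mex({0, 1, 2, 3}) = 4
G(6) = mex({0, 1, 2, 4}) = 3
G(7) = mex({0, 1, 3, 4, 5}) = 2
G(8) = mex({0, 2, 3, 5, 6}) = 1
G(9) = mex({0, 1, 2, 3, 6, 7}) = 4
G(10) = mex({0, 1, 3, 4, 5, 7}) = 2
G(11) = mex({0, 1, 2, 3, 4, 5}) = 6
G(12) = mex({0, 1, 2, 3, 5, 6, 7}) = 4
G(13) = mex({0, 2, 3, 4, 6, 7}) = 1
G(14) = mex({0, 1, 4, 5, 6, 7}) = 2
G(15) = mex({0, 1, 2, 3, 4, 5, 6}) = 7
G(16) = mex({0, 2, 3, 5, 6, 7}) = 1
G(17) = mex({0, 1, 2, 3, 5, 6, 7}) = 4
G(18) = mex({0, 1, 2, 4, 5, 6}) = 3
G(19) = mex({0, 1, 3, 4, 5, 7}) = 2
G(20) = mex({0, 2, 3, 4, 5, 6, 7}) = 1
G(21) = mex({0, 1, 2, 3, 5, 6, 7}) = 4
G(22) = mex({0, 1, 2, 3, 4, 5, 7}) = 6
G(23) = mex({0, 1, 2, 3, 4, 5, 6}) = 7
G(24) = mex({0, 1, 2, 3, 5, 6, 7}) = 4
G(25) = mex({0, 2, 3, 4, 6, 7}) = 1
G(26) = mex({0, 1, 3, 4, 5, 6, 7}) = 2
G(27) = mex({0, 1, 2, 3, 4, 5, 6, 7}) = 8
G(28) = mex({0, 1, 2, 3, 4, 6, 7, 8}) = 5
G(29) = mex({0, 1, 2, 3, 5, 6, 7, 8, 9}) = 4
G(30) = mex({0, 1, 2, 3, 4, 5, 6, 9, 10}) = 7
G(31) = mex({0, 1, 3, 4, 5, 7, 10, 11}) = 2
G(32) = mex({0, 2, 3, 4, 5, 6, 7, 9, 11}) = 1
G(33) = mex({0, 1, 2, 3, 4, 5, 6, 7, 9, 12}) = 8
G(34) = mex({0, 1, 2, 3, 4, 5, 7, 8, 11, 12}) = 6
G(35) = mex({0, 1, 2, 3, 4, 5, 6, 8, 9, 10, 11}) = 7
G(36) = mex({0, 1, 2, 3, 5, 6, 7, 9, 10}) = 4
G(37) = mex({0, 2, 3, 4, 6, 7, 9, 10, 11, 12}) = 1
G(38) = mex({0, 1, 3, 4, 5, 6, 7, 9, 10, 11, 12}) = 2
G(39) = mex({0, 1, 2, 4, 5, 6, 7, 9, 10, 12, 14}) = 3
Therefore G(39) = 3.

3


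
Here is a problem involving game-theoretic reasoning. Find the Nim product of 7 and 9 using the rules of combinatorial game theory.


Nim multiplication is bilinear over XOR: (u XOR v) * w = (u*w) XOR (v*w).
So we split each operand into its bit components and XOR the pairwise Nim products.
7 = 1 + 2 + 4 (as XOR of powers of 2).
9 = 1 + 8 (as XOR of powers of 2).
Using the standard Nim-product table on single bits:
  2*2 = 3,   2*4 = 8,   2*8 = 12,
  4*4 = 6,   4*8 = 11,  8*8 = 13,
and  1*x = x (identity), k*l = l*k (commutative).
Pairwise Nim products:
  1 * 1 = 1
  1 * 8 = 8
  2 * 1 = 2
  2 * 8 = 12
  4 * 1 = 4
  4 * 8 = 11
XOR them: 1 XOR 8 XOR 2 XOR 12 XOR 4 XOR 11 = 8.
Result: 7 * 9 = 8 (in Nim).

8


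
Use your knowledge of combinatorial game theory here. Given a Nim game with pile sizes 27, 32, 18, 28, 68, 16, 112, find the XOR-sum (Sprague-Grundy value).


We need the XOR (exclusive or) of all pile sizes.
After XOR-ing pile 1 (size 27): 0 XOR 27 = 27
After XOR-ing pile 2 (size 32): 27 XOR 32 = 59
After XOR-ing pile 3 (size 18): 59 XOR 18 = 41
After XOR-ing pile 4 (size 28): 41 XOR 28 = 53
After XOR-ing pile 5 (size 68): 53 XOR 68 = 113
After XOR-ing pile 6 (size 16): 113 XOR 16 = 97
After XOR-ing pile 7 (size 112): 97 XOR 112 = 17
The Nim-value of this position is 17.

17


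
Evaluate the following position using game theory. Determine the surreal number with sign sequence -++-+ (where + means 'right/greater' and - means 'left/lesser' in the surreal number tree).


Sign expansion: -++-+
Rule: track bounds (lo, hi), initially (-inf, +inf). On '+', the current value becomes lo and we move to the simplest number in (value, hi): value + 1 if hi = +inf, otherwise the midpoint (value + hi)/2. On '-', the current value becomes hi and we move to value - 1 if lo = -inf, otherwise the midpoint (lo + value)/2.
Start at 0.
Step 1: sign = -, move left. Bounds: (-inf, 0). Value = -1
Step 2: sign = +, move right. Bounds: (-1, 0). Value = -1/2
Step 3: sign = +, move right. Bounds: (-1/2, 0). Value = -1/4
Step 4: sign = -, move left. Bounds: (-1/2, -1/4). Value = -3/8
Step 5: sign = +, move right. Bounds: (-3/8, -1/4). Value = -5/16
The surreal number with sign expansion -++-+ is -5/16.

-5/16


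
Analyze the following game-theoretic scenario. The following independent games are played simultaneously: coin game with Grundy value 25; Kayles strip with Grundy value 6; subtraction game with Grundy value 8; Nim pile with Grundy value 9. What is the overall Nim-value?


By the Sprague-Grundy theorem, the Grundy value of a sum of games is the XOR of individual Grundy values.
coin game: Grundy value = 25. Running XOR: 0 XOR 25 = 25
Kayles strip: Grundy value = 6. Running XOR: 25 XOR 6 = 31
subtraction game: Grundy value = 8. Running XOR: 31 XOR 8 = 23
Nim pile: Grundy value = 9. Running XOR: 23 XOR 9 = 30
The combined Grundy value is 30.

30


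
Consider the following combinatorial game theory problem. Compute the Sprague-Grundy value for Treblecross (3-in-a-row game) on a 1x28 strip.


Treblecross: place X on empty cells; 3-in-a-row wins.
Playing within two cells of an existing X lets the opponent win at once, so sensible play treats the cells i-2..i+2 around each X as dead. The player left with no safe cell loses, so this is a normal-play take-away game on strips of safe cells.
Placing X at cell i (0-indexed) of a strip of k safe cells leaves independent strips of sizes max(0, i-2) and max(0, k-i-3). Hence G(k) = mex{ G(max(0,i-2)) XOR G(max(0,k-i-3)) : 0 <= i < k }, with G(0) = 0.
G(1): splits (0,0):0^0=0 -> mex({0}) = 1
G(2): splits (0,0):0^0=0 -> mex({0}) = 1
G(3): splits (0,0):0^0=0 -> mex({0}) = 1
G(4): splits (0,1):0^1=1 (0,0):0^0=0 -> mex({0, 1}) = 2
G(5): splits (0,2):0^1=1 (0,1):0^1=1 (0,0):0^0=0 -> mex({0, 1}) = 2
G(6) = mex({1}) = 0
G(7) = mex({0, 1, 2}) = 3
G(8) = mex({0, 1, 2}) = 3
G(9) = mex({0, 2}) = 1
G(10) = mex({0, 2, 3}) = 1
G(11) = mex({0, 3}) = 1
G(12) = mex({1, 3}) = 0
G(13) = mex({0, 1, 2, 3}) = 4
G(14) = mex({0, 1, 2}) = 3
G(15) = mex({0, 1, 2}) = 3
G(16) = mex({0, 1, 2, 4}) = 3
G(17) = mex({0, 1, 3, 4}) = 2
G(18) = mex({0, 1, 3, 4}) = 2
G(19) = mex({0, 1, 3, 5}) = 2
G(20) = mex({0, 1, 2, 3, 5}) = 4
G(21) = mex({0, 1, 2, 3, 5}) = 4
G(22) = mex({1, 2, 6}) = 0
G(23) = mex({0, 1, 2, 3, 4, 6}) = 5
G(24) = mex({0, 1, 2, 3, 4}) = 5
G(25) = mex({0, 1, 3, 4, 7}) = 2
G(26) = mex({0, 1, 3, 4, 5, 7}) = 2
G(27) = mex({0, 1, 3, 5}) = 2
G(28) = mex({0, 1, 2, 5}) = 3
Therefore G(28) = 3.

3


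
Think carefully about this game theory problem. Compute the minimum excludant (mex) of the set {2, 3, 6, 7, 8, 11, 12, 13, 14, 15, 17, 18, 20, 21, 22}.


Set = {2, 3, 6, 7, 8, 11, 12, 13, 14, 15, 17, 18, 20, 21, 22}
0 is NOT in the set. This is the mex.
mex = 0

0


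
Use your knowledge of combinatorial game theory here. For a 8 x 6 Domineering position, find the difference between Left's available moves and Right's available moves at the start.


Board is 8 x 6 (rows x cols).
Left (vertical) placements: (rows-1) * cols = 7 * 6 = 42
Right (horizontal) placements: rows * (cols-1) = 8 * 5 = 40
Advantage = Left - Right = 42 - 40 = 2

2


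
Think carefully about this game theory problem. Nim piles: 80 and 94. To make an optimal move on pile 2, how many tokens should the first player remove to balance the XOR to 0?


Piles: 80 and 94
Current XOR: 80 XOR 94 = 14 (non-zero, so this is an N-position).
To make the XOR zero, we need to find a move that balances the piles.
For pile 2 (size 94): target = 94 XOR 14 = 80
We reduce pile 2 from 94 to 80.
Tokens removed: 94 - 80 = 14
Verification: 80 XOR 80 = 0

14


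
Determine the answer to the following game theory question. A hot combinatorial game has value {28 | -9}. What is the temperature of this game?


The game is {28 | -9}, a switch {a | b} with numbers a > b.
Cooling {a | b} by t gives {a - t | b + t}, which stops being hot when a - t = b + t, i.e. at t = (a - b)/2. So the temperature of a switch is (a - b)/2.
Temperature = (Left option - Right option) / 2
= (28 - (-9)) / 2
= 37 / 2
= 37/2

37/2


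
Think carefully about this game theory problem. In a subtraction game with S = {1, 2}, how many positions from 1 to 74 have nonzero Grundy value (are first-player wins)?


Subtraction set S = {1, 2}, so G(n) = n mod 3.
G(n) = 0 when n is a multiple of 3.
Multiples of 3 in [1, 74]: 24
N-positions (nonzero Grundy) = 74 - 24 = 50

50


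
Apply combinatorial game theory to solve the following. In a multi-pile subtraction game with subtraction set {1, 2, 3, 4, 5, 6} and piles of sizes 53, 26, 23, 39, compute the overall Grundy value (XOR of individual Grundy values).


Subtraction set: {1, 2, 3, 4, 5, 6}
For this subtraction set, G(n) = n mod 7 (period = max + 1 = 7).
Pile 1 (size 53): G(53) = 53 mod 7 = 4
Pile 2 (size 26): G(26) = 26 mod 7 = 5
Pile 3 (size 23): G(23) = 23 mod 7 = 2
Pile 4 (size 39): G(39) = 39 mod 7 = 4
Total Grundy value = XOR of all: 4 XOR 5 XOR 2 XOR 4 = 7

7


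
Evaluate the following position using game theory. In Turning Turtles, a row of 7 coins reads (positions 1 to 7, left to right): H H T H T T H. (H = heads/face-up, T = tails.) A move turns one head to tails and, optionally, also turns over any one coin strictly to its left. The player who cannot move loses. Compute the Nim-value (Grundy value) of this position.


Coins: H H T H T T H
Key fact: a single head at position k behaves exactly like a Nim heap of size k (turning it to T and optionally flipping a coin at j < k corresponds to moving the heap from k to j, or to 0), and heads combine as a disjunctive sum (two heads at the same place would cancel, matching j XOR j = 0). So the Nim-value is the XOR of the 1-indexed positions of the heads.
Face-up positions (1-indexed): [1, 2, 4, 7]
XOR 0 with 1: 0 XOR 1 = 1
XOR 1 with 2: 1 XOR 2 = 3
XOR 3 with 4: 3 XOR 4 = 7
XOR 7 with 7: 7 XOR 7 = 0
Nim-value = 0

0


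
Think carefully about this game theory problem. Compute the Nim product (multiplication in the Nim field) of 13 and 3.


Nim multiplication is bilinear over XOR: (u XOR v) * w = (u*w) XOR (v*w).
So we split each operand into its bit components and XOR the pairwise Nim products.
13 = 1 + 4 + 8 (as XOR of powers of 2).
3 = 1 + 2 (as XOR of powers of 2).
Using the standard Nim-product table on single bits:
  2*2 = 3,   2*4 = 8,   2*8 = 12,
  4*4 = 6,   4*8 = 11,  8*8 = 13,
and  1*x = x (identity), k*l = l*k (commutative).
Pairwise Nim products:
  1 * 1 = 1
  1 * 2 = 2
  4 * 1 = 4
  4 * 2 = 8
  8 * 1 = 8
  8 * 2 = 12
XOR them: 1 XOR 2 XOR 4 XOR 8 XOR 8 XOR 12 = 11.
Result: 13 * 3 = 11 (in Nim).

11


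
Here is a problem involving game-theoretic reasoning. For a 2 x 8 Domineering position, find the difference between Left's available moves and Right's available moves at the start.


Board is 2 x 8 (rows x cols).
Left (vertical) placements: (rows-1) * cols = 1 * 8 = 8
Right (horizontal) placements: rows * (cols-1) = 2 * 7 = 14
Advantage = Left - Right = 8 - 14 = -6

-6


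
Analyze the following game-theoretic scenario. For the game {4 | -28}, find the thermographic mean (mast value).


Game = {4 | -28}, a switch {a | b} with numbers a > b.
Its thermograph has left wall a - t and right wall b + t, which meet at t = (a - b)/2, where both equal (a + b)/2. So the mast (mean value) is at (a + b)/2.
Mean = (4 + (-28))/2 = -24/2 = -12

-12


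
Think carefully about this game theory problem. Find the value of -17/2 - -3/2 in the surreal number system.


x = -17/2, y = -3/2
Converting to common denominator: 2
x = -17/2, y = -3/2
x - y = -17/2 - -3/2 = -7

-7


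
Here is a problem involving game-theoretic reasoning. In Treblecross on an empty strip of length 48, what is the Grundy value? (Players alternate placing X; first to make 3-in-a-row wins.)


Treblecross: place X on empty cells; 3-in-a-row wins.
Playing within two cells of an existing X lets the opponent win at once, so sensible play treats the cells i-2..i+2 around each X as dead. The player left with no safe cell loses, so this is a normal-play take-away game on strips of safe cells.
Placing X at cell i (0-indexed) of a strip of k safe cells leaves independent strips of sizes max(0, i-2) and max(0, k-i-3). Hence G(k) = mex{ G(max(0,i-2)) XOR G(max(0,k-i-3)) : 0 <= i < k }, with G(0) = 0.
G(1): splits (0,0):0^0=0 -> mex({0}) = 1
G(2): splits (0,0):0^0=0 -> mex({0}) = 1
G(3): splits (0,0):0^0=0 -> mex({0}) = 1
G(4): splits (0,1):0^1=1 (0,0):0^0=0 -> mex({0, 1}) = 2
G(5): splits (0,2):0^1=1 (0,1):0^1=1 (0,0):0^0=0 -> mex({0, 1}) = 2
G(6) = mex({1}) = 0
G(7) = mex({0, 1, 2}) = 3
G(8) = mex({0, 1, 2}) = 3
G(9) = mex({0, 2}) = 1
G(10) = mex({0, 2, 3}) = 1
G(11) = mex({0, 3}) = 1
G(12) = mex({1, 3}) = 0
G(13) = mex({0, 1, 2, 3}) = 4
G(14) = mex({0, 1, 2}) = 3
G(15) = mex({0, 1, 2}) = 3
G(16) = mex({0, 1, 2, 4}) = 3
G(17) = mex({0, 1, 3, 4}) = 2
G(18) = mex({0, 1, 3, 4}) = 2
G(19) = mex({0, 1, 3, 5}) = 2
G(20) = mex({0, 1, 2, 3, 5}) = 4
G(21) = mex({0, 1, 2, 3, 5}) = 4
G(22) = mex({1, 2, 6}) = 0
G(23) = mex({0, 1, 2, 3, 4, 6}) = 5
G(24) = mex({0, 1, 2, 3, 4}) = 5
G(25) = mex({0, 1, 3, 4, 7}) = 2
G(26) = mex({0, 1, 3, 4, 5, 7}) = 2
G(27) = mex({0, 1, 3, 5}) = 2
G(28) = mex({0, 1, 2, 5}) = 3
G(29) = mex({0, 1, 2, 4, 5, 6}) = 3
G(30) = mex({1, 2, 4, 6}) = 0
G(31) = mex({0, 1, 2, 3, 4, 6}) = 5
G(32) = mex({1, 2, 3, 4, 7}) = 0
G(33) = mex({0, 3, 7}) = 1
G(34) = mex({0, 2, 3, 5, 7}) = 1
G(35) = mex({0, 2, 3, 5, 6}) = 1
G(36) = mex({0, 1, 2, 5, 6}) = 3
G(37) = mex({0, 1, 2, 4, 5, 6}) = 3
G(38) = mex({0, 1, 2, 4}) = 3
G(39) = mex({0, 1, 2, 3, 4, 7}) = 5
G(40) = mex({0, 1, 2, 3, 4, 5, 7}) = 6
G(41) = mex({0, 1, 2, 3, 5, 7}) = 4
G(42) = mex({0, 1, 2, 3, 5, 6, 7}) = 4
G(43) = mex({0, 2, 3, 5, 6}) = 1
G(44) = mex({1, 2, 3, 4, 5, 6}) = 0
G(45) = mex({0, 1, 2, 3, 4, 6, 7}) = 5
G(46) = mex({0, 1, 2, 3, 4, 7}) = 5
G(47) = mex({0, 1, 2, 3, 4, 5, 7}) = 6
G(48) = mex({0, 1, 2, 3, 4, 5, 7}) = 6
Therefore G(48) = 6.

6


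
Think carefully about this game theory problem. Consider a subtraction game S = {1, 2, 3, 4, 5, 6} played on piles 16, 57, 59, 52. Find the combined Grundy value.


Subtraction set: {1, 2, 3, 4, 5, 6}
For this subtraction set, G(n) = n mod 7 (period = max + 1 = 7).
Pile 1 (size 16): G(16) = 16 mod 7 = 2
Pile 2 (size 57): G(57) = 57 mod 7 = 1
Pile 3 (size 59): G(59) = 59 mod 7 = 3
Pile 4 (size 52): G(52) = 52 mod 7 = 3
Total Grundy value = XOR of all: 2 XOR 1 XOR 3 XOR 3 = 3

3


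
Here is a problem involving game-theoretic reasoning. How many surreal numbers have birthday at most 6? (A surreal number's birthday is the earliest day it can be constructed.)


Day 0: {|} = 0 is born. Count = 1.
Day n: the number of surreal numbers born by day n is 2^(n+1) - 1.
By day 0: 2^1 - 1 = 1
By day 1: 2^2 - 1 = 3
By day 2: 2^3 - 1 = 7
By day 3: 2^4 - 1 = 15
By day 4: 2^5 - 1 = 31
By day 5: 2^6 - 1 = 63
By day 6: 2^7 - 1 = 127
By day 6: 127 surreal numbers.

127


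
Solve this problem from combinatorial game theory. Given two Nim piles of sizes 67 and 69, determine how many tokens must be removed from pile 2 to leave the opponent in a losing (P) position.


Piles: 67 and 69
Current XOR: 67 XOR 69 = 6 (non-zero, so this is an N-position).
To make the XOR zero, we need to find a move that balances the piles.
For pile 2 (size 69): target = 69 XOR 6 = 67
We reduce pile 2 from 69 to 67.
Tokens removed: 69 - 67 = 2
Verification: 67 XOR 67 = 0

2


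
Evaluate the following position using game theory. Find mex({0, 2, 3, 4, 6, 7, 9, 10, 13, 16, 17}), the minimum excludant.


Set = {0, 2, 3, 4, 6, 7, 9, 10, 13, 16, 17}
0 is in the set.
1 is NOT in the set. This is the mex.
mex = 1

1


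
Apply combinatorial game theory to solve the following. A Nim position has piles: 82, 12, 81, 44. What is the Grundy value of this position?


We need the XOR (exclusive or) of all pile sizes.
After XOR-ing pile 1 (size 82): 0 XOR 82 = 82
After XOR-ing pile 2 (size 12): 82 XOR 12 = 94
After XOR-ing pile 3 (size 81): 94 XOR 81 = 15
After XOR-ing pile 4 (size 44): 15 XOR 44 = 35
The Nim-value of this position is 35.

35


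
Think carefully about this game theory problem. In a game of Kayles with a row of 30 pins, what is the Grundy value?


Kayles: a move removes 1 or 2 adjacent pins from a contiguous row.
Removing pins from a row of k leaves two independent rows (a, b) with a + b = k - 1 (one pin) or a + b = k - 2 (two pins); an end removal gives a = 0.
By Sprague-Grundy, G(k) = mex{ G(a) XOR G(b) } over all these splits. G(0) = 0.
G(1): splits (0,0):0^0=0 -> mex({0}) = 1
G(2): splits (0,1):0^1=1 (0,0):0^0=0 -> mex({0, 1}) = 2
G(3): splits (0,2):0^2=2 (1,1):1^1=0 (0,1):0^1=1 -> mex({0, 1, 2}) = 3
G(4): splits (0,3):0^3=3 (1,2):1^2=3 (0,2):0^2=2 (1,1):1^1=0 -> mex({0, 2, 3}) = 1
G(5): splits (0,4):0^1=1 (1,3):1^3=2 (2,2):2^2=0 (0,3):0^3=3 (1,2):1^2=3 -> mex({0, 1, 2, 3}) = 4
G(6) = mex({0, 1, 2, 4}) = 3
G(7) = mex({0, 1, 3, 4, 5}) = 2
G(8) = mex({0, 2, 3, 5, 6}) = 1
G(9) = mex({0, 1, 2, 3, 6, 7}) = 4
G(10) = mex({0, 1, 3, 4, 5, 7}) = 2
G(11) = mex({0, 1, 2, 3, 4, 5}) = 6
G(12) = mex({0, 1, 2, 3, 5, 6, 7}) = 4
G(13) = mex({0, 2, 3, 4, 6, 7}) = 1
G(14) = mex({0, 1, 4, 5, 6, 7}) = 2
G(15) = mex({0, 1, 2, 3, 4, 5, 6}) = 7
G(16) = mex({0, 2, 3, 5, 6, 7}) = 1
G(17) = mex({0, 1, 2, 3, 5, 6, 7}) = 4
G(18) = mex({0, 1, 2, 4, 5, 6}) = 3
G(19) = mex({0, 1, 3, 4, 5, 7}) = 2
G(20) = mex({0, 2, 3, 4, 5, 6, 7}) = 1
G(21) = mex({0, 1, 2, 3, 5, 6, 7}) = 4
G(22) = mex({0, 1, 2, 3, 4, 5, 7}) = 6
G(23) = mex({0, 1, 2, 3, 4, 5, 6}) = 7
G(24) = mex({0, 1, 2, 3, 5, 6, 7}) = 4
G(25) = mex({0, 2, 3, 4, 6, 7}) = 1
G(26) = mex({0, 1, 3, 4, 5, 6, 7}) = 2
G(27) = mex({0, 1, 2, 3, 4, 5, 6, 7}) = 8
G(28) = mex({0, 1, 2, 3, 4, 6, 7, 8}) = 5
G(29) = mex({0, 1, 2, 3, 5, 6, 7, 8, 9}) = 4
G(30) = mex({0, 1, 2, 3, 4, 5, 6, 9, 10}) = 7
Therefore G(30) = 7.

7


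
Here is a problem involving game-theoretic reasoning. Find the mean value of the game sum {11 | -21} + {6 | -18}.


G1 = {11 | -21}, G2 = {6 | -18}
Each is a switch {a | b} with numbers a > b; its mean value is (a + b)/2, and mean value is additive over game sums: m(G1 + G2) = m(G1) + m(G2).
Mean of G1 = (11 + (-21))/2 = -10/2 = -5
Mean of G2 = (6 + (-18))/2 = -12/2 = -6
Mean of G1 + G2 = -5 + -6 = -11

-11


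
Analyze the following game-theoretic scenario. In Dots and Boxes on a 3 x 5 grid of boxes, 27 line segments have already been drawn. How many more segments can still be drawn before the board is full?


Grid: 3 x 5 boxes, i.e. 4 rows and 6 columns of dots.
Horizontal edges: (rows + 1) * cols = 4 * 5 = 20
Vertical edges: rows * (cols + 1) = 3 * 6 = 18
Total edges: 20 + 18 = 38
Edges drawn: 27
Remaining: 38 - 27 = 11

11


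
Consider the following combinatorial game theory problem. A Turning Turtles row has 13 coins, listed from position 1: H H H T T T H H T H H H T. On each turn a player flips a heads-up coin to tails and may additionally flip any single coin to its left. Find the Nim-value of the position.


Coins: H H H T T T H H T H H H T
Key fact: a single head at position k behaves exactly like a Nim heap of size k (turning it to T and optionally flipping a coin at j < k corresponds to moving the heap from k to j, or to 0), and heads combine as a disjunctive sum (two heads at the same place would cancel, matching j XOR j = 0). So the Nim-value is the XOR of the 1-indexed positions of the heads.
Face-up positions (1-indexed): [1, 2, 3, 7, 8, 10, 11, 12]
XOR 0 with 1: 0 XOR 1 = 1
XOR 1 with 2: 1 XOR 2 = 3
XOR 3 with 3: 3 XOR 3 = 0
XOR 0 with 7: 0 XOR 7 = 7
XOR 7 with 8: 7 XOR 8 = 15
XOR 15 with 10: 15 XOR 10 = 5
XOR 5 with 11: 5 XOR 11 = 14
XOR 14 with 12: 14 XOR 12 = 2
Nim-value = 2

2


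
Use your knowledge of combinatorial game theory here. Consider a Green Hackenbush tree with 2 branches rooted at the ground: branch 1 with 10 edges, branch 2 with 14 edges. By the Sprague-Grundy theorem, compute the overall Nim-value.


The tree has 2 branches from the ground vertex.
In Green Hackenbush, the Nim-value of a simple path of length k is k.
Branch 1: length 10, Nim-value = 10
Branch 2: length 14, Nim-value = 14
Total Nim-value = XOR of all branch values:
0 XOR 10 = 10
10 XOR 14 = 4
Nim-value of the tree = 4

4


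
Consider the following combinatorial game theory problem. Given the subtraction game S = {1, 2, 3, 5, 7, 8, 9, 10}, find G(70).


The subtraction set is S = {1, 2, 3, 5, 7, 8, 9, 10}.
G(k) = mex{ G(k - s) : s in S, s <= k }. We compute iteratively: G(0) = 0.
G(1) = mex({0}) = 1
G(2) = mex({0, 1}) = 2
G(3) = mex({0, 1, 2}) = 3
G(4) = mex({1, 2, 3}) = 0
G(5) = mex({0, 2, 3}) = 1
G(6) = mex({0, 1, 3}) = 2
G(7) = mex({0, 1, 2}) = 3
G(8) = mex({0, 1, 2, 3}) = 4
G(9) = mex({0, 1, 2, 3, 4}) = 5
G(10) = mex({0, 1, 2, 3, 4, 5}) = 6
G(11) = mex({0, 1, 2, 3, 4, 5, 6}) = 7
G(12) = mex({0, 1, 2, 3, 5, 6, 7}) = 4
G(13) = mex({0, 1, 2, 3, 4, 6, 7}) = 5
G(14) = mex({0, 1, 2, 3, 4, 5, 7}) = 6
G(15) = mex({1, 2, 3, 4, 5, 6}) = 0
G(16) = mex({0, 2, 3, 4, 5, 6, 7}) = 1
G(17) = mex({0, 1, 3, 4, 5, 6}) = 2
G(18) = mex({0, 1, 2, 4, 5, 6, 7}) = 3
G(19) = mex({1, 2, 3, 4, 5, 6, 7}) = 0
G(20) = mex({0, 2, 3, 4, 5, 6, 7}) = 1
G(21) = mex({0, 1, 3, 4, 5, 6, 7}) = 2
G(22) = mex({0, 1, 2, 4, 5, 6}) = 3
G(23) = mex({0, 1, 2, 3, 5, 6}) = 4
G(24) = mex({0, 1, 2, 3, 4, 6}) = 5
Observe that G(15)..G(24) = 0, 1, 2, 3, 0, 1, 2, 3, 4, 5 repeats G(0)..G(9) = 0, 1, 2, 3, 0, 1, 2, 3, 4, 5.
For k >= max(S) = 10, G(k) is determined by the previous 10 values G(k-10)..G(k-1); a window of 10 consecutive values has recurred shifted by 15, so by induction G(k + 15) = G(k) for all k >= 0: the sequence is periodic from the start with period 15.
One period: G(0..14) = 0, 1, 2, 3, 0, 1, 2, 3, 4, 5, 6, 7, 4, 5, 6.
70 mod 15 = 10, so G(70) = G(10) = 6.

6


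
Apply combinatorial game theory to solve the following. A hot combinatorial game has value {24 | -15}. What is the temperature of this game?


The game is {24 | -15}, a switch {a | b} with numbers a > b.
Cooling {a | b} by t gives {a - t | b + t}, which stops being hot when a - t = b + t, i.e. at t = (a - b)/2. So the temperature of a switch is (a - b)/2.
Temperature = (Left option - Right option) / 2
= (24 - (-15)) / 2
= 39 / 2
= 39/2

39/2


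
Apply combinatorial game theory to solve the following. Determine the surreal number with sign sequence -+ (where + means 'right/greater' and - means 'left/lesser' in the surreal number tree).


Sign expansion: -+
Rule: track bounds (lo, hi), initially (-inf, +inf). On '+', the current value becomes lo and we move to the simplest number in (value, hi): value + 1 if hi = +inf, otherwise the midpoint (value + hi)/2. On '-', the current value becomes hi and we move to value - 1 if lo = -inf, otherwise the midpoint (lo + value)/2.
Start at 0.
Step 1: sign = -, move left. Bounds: (-inf, 0). Value = -1
Step 2: sign = +, move right. Bounds: (-1, 0). Value = -1/2
The surreal number with sign expansion -+ is -1/2.

-1/2


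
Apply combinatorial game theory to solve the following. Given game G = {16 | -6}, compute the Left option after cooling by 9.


Original game: {16 | -6} (a switch {a | b} with a > b).
Cooling by t (for t below the temperature (a - b)/2 = 11) taxes each move by t: {a | b} cooled by t is {a - t | b + t}.
Cooling amount: t = 9
Cooled Left option: 16 - 9 = 7
Cooled Right option: -6 + 9 = 3
Cooled game: {7 | 3}
Left option = 7

7


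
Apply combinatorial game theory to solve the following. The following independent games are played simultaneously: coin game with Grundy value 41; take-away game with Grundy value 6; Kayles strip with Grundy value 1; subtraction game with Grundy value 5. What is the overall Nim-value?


By the Sprague-Grundy theorem, the Grundy value of a sum of games is the XOR of individual Grundy values.
coin game: Grundy value = 41. Running XOR: 0 XOR 41 = 41
take-away game: Grundy value = 6. Running XOR: 41 XOR 6 = 47
Kayles strip: Grundy value = 1. Running XOR: 47 XOR 1 = 46
subtraction game: Grundy value = 5. Running XOR: 46 XOR 5 = 43
The combined Grundy value is 43.

43


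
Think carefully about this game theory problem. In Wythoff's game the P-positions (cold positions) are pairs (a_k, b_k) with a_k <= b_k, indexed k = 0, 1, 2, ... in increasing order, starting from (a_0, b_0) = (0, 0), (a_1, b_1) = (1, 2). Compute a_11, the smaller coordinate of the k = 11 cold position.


By Wythoff's theorem, a_k = floor(k * phi) and b_k = floor(k * phi^2) = a_k + k, where phi = (1 + sqrt(5))/2 is the golden ratio.
phi = (1 + sqrt(5))/2 = 1.618034
k = 11
k * phi = 11 * 1.618034 = 17.798374
a_11 = floor(k * phi) = 17

17


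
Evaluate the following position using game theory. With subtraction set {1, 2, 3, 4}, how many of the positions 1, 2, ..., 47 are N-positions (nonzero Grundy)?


Subtraction set S = {1, 2, 3, 4}, so G(n) = n mod 5.
G(n) = 0 when n is a multiple of 5.
Multiples of 5 in [1, 47]: 9
N-positions (nonzero Grundy) = 47 - 9 = 38

38


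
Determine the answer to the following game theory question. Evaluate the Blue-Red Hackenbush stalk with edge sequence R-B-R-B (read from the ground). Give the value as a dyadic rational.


Edges (from ground): R-B-R-B
By Berlekamp's sign-expansion rule, a Blue-Red Hackenbush stalk has the value of the surreal number whose sign sequence is the edge sequence with B -> + and R -> -.
Sign sequence: -+-+
Trace the sign expansion in the surreal number tree, starting from 0:
Edge 1: R (sign -) -> bounds (-inf, 0), value = -1
Edge 2: B (sign +) -> bounds (-1, 0), value = -1/2
Edge 3: R (sign -) -> bounds (-1, -1/2), value = -3/4
Edge 4: B (sign +) -> bounds (-3/4, -1/2), value = -5/8
Game value = -5/8

-5/8
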